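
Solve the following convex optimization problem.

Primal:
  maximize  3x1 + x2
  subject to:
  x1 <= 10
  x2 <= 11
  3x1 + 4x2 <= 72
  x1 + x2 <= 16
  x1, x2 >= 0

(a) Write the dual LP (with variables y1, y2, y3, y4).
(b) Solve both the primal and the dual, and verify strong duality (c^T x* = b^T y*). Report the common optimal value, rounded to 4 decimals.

The standard primal-dual pair for 'max c^T x s.t. A x <= b, x >= 0' is:
  Dual:  min b^T y  s.t.  A^T y >= c,  y >= 0.

So the dual LP is:
  minimize  10y1 + 11y2 + 72y3 + 16y4
  subject to:
    y1 + 3y3 + y4 >= 3
    y2 + 4y3 + y4 >= 1
    y1, y2, y3, y4 >= 0

Solving the primal: x* = (10, 6).
  primal value c^T x* = 36.
Solving the dual: y* = (2, 0, 0, 1).
  dual value b^T y* = 36.
Strong duality: c^T x* = b^T y*. Confirmed.

36


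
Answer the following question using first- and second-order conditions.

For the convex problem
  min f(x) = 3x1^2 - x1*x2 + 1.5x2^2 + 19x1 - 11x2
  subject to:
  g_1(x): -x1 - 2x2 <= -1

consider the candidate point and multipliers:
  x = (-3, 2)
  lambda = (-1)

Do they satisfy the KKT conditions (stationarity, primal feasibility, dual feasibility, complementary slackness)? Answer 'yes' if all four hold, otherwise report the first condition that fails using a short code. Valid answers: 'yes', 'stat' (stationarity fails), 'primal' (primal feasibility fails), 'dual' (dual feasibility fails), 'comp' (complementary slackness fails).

Gradient of f: grad f(x) = Q x + c = (-1, -2)
Constraint values g_i(x) = a_i^T x - b_i:
  g_1((-3, 2)) = 0
Stationarity residual: grad f(x) + sum_i lambda_i a_i = (0, 0)
  -> stationarity OK
Primal feasibility (all g_i <= 0): OK
Dual feasibility (all lambda_i >= 0): FAILS
Complementary slackness (lambda_i * g_i(x) = 0 for all i): OK

Verdict: the first failing condition is dual_feasibility -> dual.

dual


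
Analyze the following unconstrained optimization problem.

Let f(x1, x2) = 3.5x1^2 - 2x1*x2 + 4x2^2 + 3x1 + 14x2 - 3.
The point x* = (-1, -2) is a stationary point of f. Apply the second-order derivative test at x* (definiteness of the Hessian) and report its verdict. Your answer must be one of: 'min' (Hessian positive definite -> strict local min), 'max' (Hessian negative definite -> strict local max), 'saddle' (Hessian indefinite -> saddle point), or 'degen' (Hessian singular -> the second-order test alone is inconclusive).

Compute the Hessian H = grad^2 f:
  H = [[7, -2], [-2, 8]]
Verify stationarity: grad f(x*) = H x* + g = (0, 0).
Eigenvalues of H: 5.4384, 9.5616.
Both eigenvalues > 0, so H is positive definite -> x* is a strict local min.

min


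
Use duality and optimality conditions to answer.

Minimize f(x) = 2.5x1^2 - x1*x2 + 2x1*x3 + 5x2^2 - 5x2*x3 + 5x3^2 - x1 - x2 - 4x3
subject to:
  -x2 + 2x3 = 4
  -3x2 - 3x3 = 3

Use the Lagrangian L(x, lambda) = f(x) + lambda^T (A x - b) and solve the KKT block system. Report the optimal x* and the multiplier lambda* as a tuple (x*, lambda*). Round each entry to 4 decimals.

Form the Lagrangian:
  L(x, lambda) = (1/2) x^T Q x + c^T x + lambda^T (A x - b)
Stationarity (grad_x L = 0): Q x + c + A^T lambda = 0.
Primal feasibility: A x = b.

This gives the KKT block system:
  [ Q   A^T ] [ x     ]   [-c ]
  [ A    0  ] [ lambda ] = [ b ]

Solving the linear system:
  x*      = (-0.6, -2, 1)
  lambda* = (-13.4, -4)
  f(x*)   = 32.1

x* = (-0.6, -2, 1), lambda* = (-13.4, -4)


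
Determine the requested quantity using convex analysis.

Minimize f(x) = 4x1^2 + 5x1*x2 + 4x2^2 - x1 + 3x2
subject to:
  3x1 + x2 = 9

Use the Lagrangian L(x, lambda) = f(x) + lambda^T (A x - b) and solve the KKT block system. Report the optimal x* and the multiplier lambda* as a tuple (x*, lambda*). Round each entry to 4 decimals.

Form the Lagrangian:
  L(x, lambda) = (1/2) x^T Q x + c^T x + lambda^T (A x - b)
Stationarity (grad_x L = 0): Q x + c + A^T lambda = 0.
Primal feasibility: A x = b.

This gives the KKT block system:
  [ Q   A^T ] [ x     ]   [-c ]
  [ A    0  ] [ lambda ] = [ b ]

Solving the linear system:
  x*      = (3.62, -1.86)
  lambda* = (-6.22)
  f(x*)   = 23.39

x* = (3.62, -1.86), lambda* = (-6.22)


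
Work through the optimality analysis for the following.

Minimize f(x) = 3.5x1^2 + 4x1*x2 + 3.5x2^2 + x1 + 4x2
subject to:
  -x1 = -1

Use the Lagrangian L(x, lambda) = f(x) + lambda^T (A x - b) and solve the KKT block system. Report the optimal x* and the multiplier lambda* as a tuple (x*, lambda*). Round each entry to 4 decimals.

Form the Lagrangian:
  L(x, lambda) = (1/2) x^T Q x + c^T x + lambda^T (A x - b)
Stationarity (grad_x L = 0): Q x + c + A^T lambda = 0.
Primal feasibility: A x = b.

This gives the KKT block system:
  [ Q   A^T ] [ x     ]   [-c ]
  [ A    0  ] [ lambda ] = [ b ]

Solving the linear system:
  x*      = (1, -1.1429)
  lambda* = (3.4286)
  f(x*)   = -0.0714

x* = (1, -1.1429), lambda* = (3.4286)


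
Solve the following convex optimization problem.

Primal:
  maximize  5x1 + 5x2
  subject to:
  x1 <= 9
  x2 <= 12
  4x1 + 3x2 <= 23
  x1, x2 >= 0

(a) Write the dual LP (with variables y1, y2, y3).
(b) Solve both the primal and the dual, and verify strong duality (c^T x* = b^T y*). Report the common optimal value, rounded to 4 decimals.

The standard primal-dual pair for 'max c^T x s.t. A x <= b, x >= 0' is:
  Dual:  min b^T y  s.t.  A^T y >= c,  y >= 0.

So the dual LP is:
  minimize  9y1 + 12y2 + 23y3
  subject to:
    y1 + 4y3 >= 5
    y2 + 3y3 >= 5
    y1, y2, y3 >= 0

Solving the primal: x* = (0, 7.6667).
  primal value c^T x* = 38.3333.
Solving the dual: y* = (0, 0, 1.6667).
  dual value b^T y* = 38.3333.
Strong duality: c^T x* = b^T y*. Confirmed.

38.3333


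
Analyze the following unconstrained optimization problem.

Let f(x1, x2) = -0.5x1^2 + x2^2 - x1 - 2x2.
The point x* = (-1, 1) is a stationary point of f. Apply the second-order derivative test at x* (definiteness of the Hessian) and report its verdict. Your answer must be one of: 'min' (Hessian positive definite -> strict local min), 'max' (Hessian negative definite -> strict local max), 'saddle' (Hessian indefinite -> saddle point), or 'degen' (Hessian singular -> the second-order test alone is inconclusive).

Compute the Hessian H = grad^2 f:
  H = [[-1, 0], [0, 2]]
Verify stationarity: grad f(x*) = H x* + g = (0, 0).
Eigenvalues of H: -1, 2.
Eigenvalues have mixed signs, so H is indefinite -> x* is a saddle point.

saddle


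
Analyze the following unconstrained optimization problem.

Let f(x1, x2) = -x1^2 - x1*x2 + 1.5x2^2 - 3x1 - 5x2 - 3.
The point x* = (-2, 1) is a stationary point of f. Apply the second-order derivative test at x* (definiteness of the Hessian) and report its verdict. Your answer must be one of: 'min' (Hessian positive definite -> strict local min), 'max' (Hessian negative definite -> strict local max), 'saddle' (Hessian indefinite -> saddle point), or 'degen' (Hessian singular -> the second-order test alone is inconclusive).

Compute the Hessian H = grad^2 f:
  H = [[-2, -1], [-1, 3]]
Verify stationarity: grad f(x*) = H x* + g = (0, 0).
Eigenvalues of H: -2.1926, 3.1926.
Eigenvalues have mixed signs, so H is indefinite -> x* is a saddle point.

saddle


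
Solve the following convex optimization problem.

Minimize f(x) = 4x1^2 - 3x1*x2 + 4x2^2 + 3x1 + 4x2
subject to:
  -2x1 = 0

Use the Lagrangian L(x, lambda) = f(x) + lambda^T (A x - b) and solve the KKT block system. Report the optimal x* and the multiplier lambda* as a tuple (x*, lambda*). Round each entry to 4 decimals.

Form the Lagrangian:
  L(x, lambda) = (1/2) x^T Q x + c^T x + lambda^T (A x - b)
Stationarity (grad_x L = 0): Q x + c + A^T lambda = 0.
Primal feasibility: A x = b.

This gives the KKT block system:
  [ Q   A^T ] [ x     ]   [-c ]
  [ A    0  ] [ lambda ] = [ b ]

Solving the linear system:
  x*      = (0, -0.5)
  lambda* = (2.25)
  f(x*)   = -1

x* = (0, -0.5), lambda* = (2.25)


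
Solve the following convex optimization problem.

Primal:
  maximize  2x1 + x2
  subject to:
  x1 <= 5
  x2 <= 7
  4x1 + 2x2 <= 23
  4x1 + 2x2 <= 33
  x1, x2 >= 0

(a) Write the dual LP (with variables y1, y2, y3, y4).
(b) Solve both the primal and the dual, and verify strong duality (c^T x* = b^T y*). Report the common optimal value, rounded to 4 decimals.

The standard primal-dual pair for 'max c^T x s.t. A x <= b, x >= 0' is:
  Dual:  min b^T y  s.t.  A^T y >= c,  y >= 0.

So the dual LP is:
  minimize  5y1 + 7y2 + 23y3 + 33y4
  subject to:
    y1 + 4y3 + 4y4 >= 2
    y2 + 2y3 + 2y4 >= 1
    y1, y2, y3, y4 >= 0

Solving the primal: x* = (2.25, 7).
  primal value c^T x* = 11.5.
Solving the dual: y* = (0, 0, 0.5, 0).
  dual value b^T y* = 11.5.
Strong duality: c^T x* = b^T y*. Confirmed.

11.5


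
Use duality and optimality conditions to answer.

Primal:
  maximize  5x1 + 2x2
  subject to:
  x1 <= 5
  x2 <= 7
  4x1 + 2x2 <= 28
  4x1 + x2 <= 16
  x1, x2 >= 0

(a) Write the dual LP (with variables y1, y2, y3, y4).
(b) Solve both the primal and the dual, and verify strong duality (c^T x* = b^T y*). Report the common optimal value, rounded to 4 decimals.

The standard primal-dual pair for 'max c^T x s.t. A x <= b, x >= 0' is:
  Dual:  min b^T y  s.t.  A^T y >= c,  y >= 0.

So the dual LP is:
  minimize  5y1 + 7y2 + 28y3 + 16y4
  subject to:
    y1 + 4y3 + 4y4 >= 5
    y2 + 2y3 + y4 >= 2
    y1, y2, y3, y4 >= 0

Solving the primal: x* = (2.25, 7).
  primal value c^T x* = 25.25.
Solving the dual: y* = (0, 0.75, 0, 1.25).
  dual value b^T y* = 25.25.
Strong duality: c^T x* = b^T y*. Confirmed.

25.25


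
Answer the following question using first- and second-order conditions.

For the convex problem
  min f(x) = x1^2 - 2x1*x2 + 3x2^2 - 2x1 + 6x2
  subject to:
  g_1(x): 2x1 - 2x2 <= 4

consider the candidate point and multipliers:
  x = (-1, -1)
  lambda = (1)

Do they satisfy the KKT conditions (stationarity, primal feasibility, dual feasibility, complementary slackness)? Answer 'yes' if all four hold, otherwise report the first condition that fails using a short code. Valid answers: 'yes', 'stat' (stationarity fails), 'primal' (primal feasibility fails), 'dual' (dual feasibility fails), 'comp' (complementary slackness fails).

Gradient of f: grad f(x) = Q x + c = (-2, 2)
Constraint values g_i(x) = a_i^T x - b_i:
  g_1((-1, -1)) = -4
Stationarity residual: grad f(x) + sum_i lambda_i a_i = (0, 0)
  -> stationarity OK
Primal feasibility (all g_i <= 0): OK
Dual feasibility (all lambda_i >= 0): OK
Complementary slackness (lambda_i * g_i(x) = 0 for all i): FAILS

Verdict: the first failing condition is complementary_slackness -> comp.

comp


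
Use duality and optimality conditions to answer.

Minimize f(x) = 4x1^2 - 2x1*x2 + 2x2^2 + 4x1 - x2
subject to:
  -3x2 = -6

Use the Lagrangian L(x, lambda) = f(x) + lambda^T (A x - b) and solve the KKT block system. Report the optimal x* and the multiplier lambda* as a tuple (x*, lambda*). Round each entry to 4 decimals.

Form the Lagrangian:
  L(x, lambda) = (1/2) x^T Q x + c^T x + lambda^T (A x - b)
Stationarity (grad_x L = 0): Q x + c + A^T lambda = 0.
Primal feasibility: A x = b.

This gives the KKT block system:
  [ Q   A^T ] [ x     ]   [-c ]
  [ A    0  ] [ lambda ] = [ b ]

Solving the linear system:
  x*      = (0, 2)
  lambda* = (2.3333)
  f(x*)   = 6

x* = (0, 2), lambda* = (2.3333)


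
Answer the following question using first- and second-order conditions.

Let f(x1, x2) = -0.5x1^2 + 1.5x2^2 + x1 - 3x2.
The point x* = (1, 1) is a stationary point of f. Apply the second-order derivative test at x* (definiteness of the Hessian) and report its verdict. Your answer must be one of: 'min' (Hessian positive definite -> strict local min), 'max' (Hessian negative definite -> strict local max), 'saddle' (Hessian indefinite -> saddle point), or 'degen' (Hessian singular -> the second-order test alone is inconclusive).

Compute the Hessian H = grad^2 f:
  H = [[-1, 0], [0, 3]]
Verify stationarity: grad f(x*) = H x* + g = (0, 0).
Eigenvalues of H: -1, 3.
Eigenvalues have mixed signs, so H is indefinite -> x* is a saddle point.

saddle


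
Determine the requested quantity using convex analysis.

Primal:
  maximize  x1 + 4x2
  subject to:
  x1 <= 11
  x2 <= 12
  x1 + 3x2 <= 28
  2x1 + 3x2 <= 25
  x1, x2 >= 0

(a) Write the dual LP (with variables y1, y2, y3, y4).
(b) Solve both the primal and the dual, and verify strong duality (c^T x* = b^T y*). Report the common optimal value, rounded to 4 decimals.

The standard primal-dual pair for 'max c^T x s.t. A x <= b, x >= 0' is:
  Dual:  min b^T y  s.t.  A^T y >= c,  y >= 0.

So the dual LP is:
  minimize  11y1 + 12y2 + 28y3 + 25y4
  subject to:
    y1 + y3 + 2y4 >= 1
    y2 + 3y3 + 3y4 >= 4
    y1, y2, y3, y4 >= 0

Solving the primal: x* = (0, 8.3333).
  primal value c^T x* = 33.3333.
Solving the dual: y* = (0, 0, 0, 1.3333).
  dual value b^T y* = 33.3333.
Strong duality: c^T x* = b^T y*. Confirmed.

33.3333


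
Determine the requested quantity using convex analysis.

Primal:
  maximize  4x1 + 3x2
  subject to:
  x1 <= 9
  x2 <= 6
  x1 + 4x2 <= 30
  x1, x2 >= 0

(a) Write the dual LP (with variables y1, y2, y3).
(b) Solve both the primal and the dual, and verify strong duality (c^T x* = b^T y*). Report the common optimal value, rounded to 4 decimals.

The standard primal-dual pair for 'max c^T x s.t. A x <= b, x >= 0' is:
  Dual:  min b^T y  s.t.  A^T y >= c,  y >= 0.

So the dual LP is:
  minimize  9y1 + 6y2 + 30y3
  subject to:
    y1 + y3 >= 4
    y2 + 4y3 >= 3
    y1, y2, y3 >= 0

Solving the primal: x* = (9, 5.25).
  primal value c^T x* = 51.75.
Solving the dual: y* = (3.25, 0, 0.75).
  dual value b^T y* = 51.75.
Strong duality: c^T x* = b^T y*. Confirmed.

51.75


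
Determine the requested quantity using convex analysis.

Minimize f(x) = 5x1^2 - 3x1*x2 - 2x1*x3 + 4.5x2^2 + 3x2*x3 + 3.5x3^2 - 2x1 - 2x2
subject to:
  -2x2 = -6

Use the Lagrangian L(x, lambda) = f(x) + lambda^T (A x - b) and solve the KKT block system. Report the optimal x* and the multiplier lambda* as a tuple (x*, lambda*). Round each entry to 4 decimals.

Form the Lagrangian:
  L(x, lambda) = (1/2) x^T Q x + c^T x + lambda^T (A x - b)
Stationarity (grad_x L = 0): Q x + c + A^T lambda = 0.
Primal feasibility: A x = b.

This gives the KKT block system:
  [ Q   A^T ] [ x     ]   [-c ]
  [ A    0  ] [ lambda ] = [ b ]

Solving the linear system:
  x*      = (0.8939, 3, -1.0303)
  lambda* = (9.6136)
  f(x*)   = 24.947

x* = (0.8939, 3, -1.0303), lambda* = (9.6136)


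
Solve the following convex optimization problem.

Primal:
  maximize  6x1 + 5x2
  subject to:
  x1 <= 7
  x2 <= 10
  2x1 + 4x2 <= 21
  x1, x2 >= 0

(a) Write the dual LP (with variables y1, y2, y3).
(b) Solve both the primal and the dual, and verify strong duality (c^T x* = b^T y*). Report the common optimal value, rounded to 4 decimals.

The standard primal-dual pair for 'max c^T x s.t. A x <= b, x >= 0' is:
  Dual:  min b^T y  s.t.  A^T y >= c,  y >= 0.

So the dual LP is:
  minimize  7y1 + 10y2 + 21y3
  subject to:
    y1 + 2y3 >= 6
    y2 + 4y3 >= 5
    y1, y2, y3 >= 0

Solving the primal: x* = (7, 1.75).
  primal value c^T x* = 50.75.
Solving the dual: y* = (3.5, 0, 1.25).
  dual value b^T y* = 50.75.
Strong duality: c^T x* = b^T y*. Confirmed.

50.75


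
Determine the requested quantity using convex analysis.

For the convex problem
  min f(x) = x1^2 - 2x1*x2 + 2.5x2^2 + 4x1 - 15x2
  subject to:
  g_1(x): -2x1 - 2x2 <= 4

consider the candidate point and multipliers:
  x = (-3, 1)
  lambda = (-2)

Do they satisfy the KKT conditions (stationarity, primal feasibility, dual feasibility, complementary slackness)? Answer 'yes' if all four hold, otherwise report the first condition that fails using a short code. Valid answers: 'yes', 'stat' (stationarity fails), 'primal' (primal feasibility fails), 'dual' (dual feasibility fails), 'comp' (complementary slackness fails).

Gradient of f: grad f(x) = Q x + c = (-4, -4)
Constraint values g_i(x) = a_i^T x - b_i:
  g_1((-3, 1)) = 0
Stationarity residual: grad f(x) + sum_i lambda_i a_i = (0, 0)
  -> stationarity OK
Primal feasibility (all g_i <= 0): OK
Dual feasibility (all lambda_i >= 0): FAILS
Complementary slackness (lambda_i * g_i(x) = 0 for all i): OK

Verdict: the first failing condition is dual_feasibility -> dual.

dual


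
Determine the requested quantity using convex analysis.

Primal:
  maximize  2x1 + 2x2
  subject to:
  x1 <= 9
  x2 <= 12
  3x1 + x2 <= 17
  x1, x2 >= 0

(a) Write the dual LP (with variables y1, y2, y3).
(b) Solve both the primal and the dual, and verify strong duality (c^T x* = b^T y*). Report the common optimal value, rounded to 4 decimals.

The standard primal-dual pair for 'max c^T x s.t. A x <= b, x >= 0' is:
  Dual:  min b^T y  s.t.  A^T y >= c,  y >= 0.

So the dual LP is:
  minimize  9y1 + 12y2 + 17y3
  subject to:
    y1 + 3y3 >= 2
    y2 + y3 >= 2
    y1, y2, y3 >= 0

Solving the primal: x* = (1.6667, 12).
  primal value c^T x* = 27.3333.
Solving the dual: y* = (0, 1.3333, 0.6667).
  dual value b^T y* = 27.3333.
Strong duality: c^T x* = b^T y*. Confirmed.

27.3333


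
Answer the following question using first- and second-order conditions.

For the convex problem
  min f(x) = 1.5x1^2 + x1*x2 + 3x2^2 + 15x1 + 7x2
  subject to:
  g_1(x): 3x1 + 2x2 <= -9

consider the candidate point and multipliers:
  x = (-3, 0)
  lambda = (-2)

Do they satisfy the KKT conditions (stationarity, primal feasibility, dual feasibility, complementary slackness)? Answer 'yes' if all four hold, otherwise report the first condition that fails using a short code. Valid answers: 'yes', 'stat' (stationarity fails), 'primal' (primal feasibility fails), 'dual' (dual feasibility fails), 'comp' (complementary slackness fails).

Gradient of f: grad f(x) = Q x + c = (6, 4)
Constraint values g_i(x) = a_i^T x - b_i:
  g_1((-3, 0)) = 0
Stationarity residual: grad f(x) + sum_i lambda_i a_i = (0, 0)
  -> stationarity OK
Primal feasibility (all g_i <= 0): OK
Dual feasibility (all lambda_i >= 0): FAILS
Complementary slackness (lambda_i * g_i(x) = 0 for all i): OK

Verdict: the first failing condition is dual_feasibility -> dual.

dual


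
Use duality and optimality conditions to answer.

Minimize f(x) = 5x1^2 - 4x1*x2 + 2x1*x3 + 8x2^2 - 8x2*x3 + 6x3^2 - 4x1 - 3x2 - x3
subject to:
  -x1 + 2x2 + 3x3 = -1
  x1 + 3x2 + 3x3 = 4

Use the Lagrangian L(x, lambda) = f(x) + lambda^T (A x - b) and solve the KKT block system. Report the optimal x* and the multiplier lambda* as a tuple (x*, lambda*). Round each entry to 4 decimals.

Form the Lagrangian:
  L(x, lambda) = (1/2) x^T Q x + c^T x + lambda^T (A x - b)
Stationarity (grad_x L = 0): Q x + c + A^T lambda = 0.
Primal feasibility: A x = b.

This gives the KKT block system:
  [ Q   A^T ] [ x     ]   [-c ]
  [ A    0  ] [ lambda ] = [ b ]

Solving the linear system:
  x*      = (2.1036, 0.7927, -0.1606)
  lambda* = (7.6158, -5.9285)
  f(x*)   = 10.3488

x* = (2.1036, 0.7927, -0.1606), lambda* = (7.6158, -5.9285)


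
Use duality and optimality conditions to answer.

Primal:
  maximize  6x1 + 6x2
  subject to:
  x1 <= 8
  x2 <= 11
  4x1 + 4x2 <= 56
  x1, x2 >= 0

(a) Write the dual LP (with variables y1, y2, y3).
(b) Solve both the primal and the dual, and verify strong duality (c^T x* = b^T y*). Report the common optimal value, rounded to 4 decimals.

The standard primal-dual pair for 'max c^T x s.t. A x <= b, x >= 0' is:
  Dual:  min b^T y  s.t.  A^T y >= c,  y >= 0.

So the dual LP is:
  minimize  8y1 + 11y2 + 56y3
  subject to:
    y1 + 4y3 >= 6
    y2 + 4y3 >= 6
    y1, y2, y3 >= 0

Solving the primal: x* = (3, 11).
  primal value c^T x* = 84.
Solving the dual: y* = (0, 0, 1.5).
  dual value b^T y* = 84.
Strong duality: c^T x* = b^T y*. Confirmed.

84


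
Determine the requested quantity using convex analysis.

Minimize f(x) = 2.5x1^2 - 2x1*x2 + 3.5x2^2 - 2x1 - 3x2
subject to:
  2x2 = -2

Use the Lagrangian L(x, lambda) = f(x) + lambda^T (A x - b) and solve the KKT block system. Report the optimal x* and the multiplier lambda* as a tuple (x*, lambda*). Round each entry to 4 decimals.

Form the Lagrangian:
  L(x, lambda) = (1/2) x^T Q x + c^T x + lambda^T (A x - b)
Stationarity (grad_x L = 0): Q x + c + A^T lambda = 0.
Primal feasibility: A x = b.

This gives the KKT block system:
  [ Q   A^T ] [ x     ]   [-c ]
  [ A    0  ] [ lambda ] = [ b ]

Solving the linear system:
  x*      = (0, -1)
  lambda* = (5)
  f(x*)   = 6.5

x* = (0, -1), lambda* = (5)


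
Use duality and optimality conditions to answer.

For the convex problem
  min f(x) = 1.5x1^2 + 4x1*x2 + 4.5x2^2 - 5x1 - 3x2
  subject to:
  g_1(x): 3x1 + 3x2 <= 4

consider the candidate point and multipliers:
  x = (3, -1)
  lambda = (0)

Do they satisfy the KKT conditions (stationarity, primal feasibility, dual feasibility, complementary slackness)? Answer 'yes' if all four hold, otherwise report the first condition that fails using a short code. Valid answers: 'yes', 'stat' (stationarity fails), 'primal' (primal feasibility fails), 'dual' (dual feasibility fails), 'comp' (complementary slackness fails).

Gradient of f: grad f(x) = Q x + c = (0, 0)
Constraint values g_i(x) = a_i^T x - b_i:
  g_1((3, -1)) = 2
Stationarity residual: grad f(x) + sum_i lambda_i a_i = (0, 0)
  -> stationarity OK
Primal feasibility (all g_i <= 0): FAILS
Dual feasibility (all lambda_i >= 0): OK
Complementary slackness (lambda_i * g_i(x) = 0 for all i): OK

Verdict: the first failing condition is primal_feasibility -> primal.

primal


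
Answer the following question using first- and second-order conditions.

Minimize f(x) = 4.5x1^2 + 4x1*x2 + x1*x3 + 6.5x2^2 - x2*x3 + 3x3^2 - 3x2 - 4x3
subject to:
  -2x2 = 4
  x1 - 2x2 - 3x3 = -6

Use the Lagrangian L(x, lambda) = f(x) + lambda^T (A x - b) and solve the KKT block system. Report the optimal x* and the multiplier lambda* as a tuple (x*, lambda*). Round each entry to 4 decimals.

Form the Lagrangian:
  L(x, lambda) = (1/2) x^T Q x + c^T x + lambda^T (A x - b)
Stationarity (grad_x L = 0): Q x + c + A^T lambda = 0.
Primal feasibility: A x = b.

This gives the KKT block system:
  [ Q   A^T ] [ x     ]   [-c ]
  [ A    0  ] [ lambda ] = [ b ]

Solving the linear system:
  x*      = (-0.129, -2, 3.2903)
  lambda* = (-22.2742, 5.871)
  f(x*)   = 58.5806

x* = (-0.129, -2, 3.2903), lambda* = (-22.2742, 5.871)


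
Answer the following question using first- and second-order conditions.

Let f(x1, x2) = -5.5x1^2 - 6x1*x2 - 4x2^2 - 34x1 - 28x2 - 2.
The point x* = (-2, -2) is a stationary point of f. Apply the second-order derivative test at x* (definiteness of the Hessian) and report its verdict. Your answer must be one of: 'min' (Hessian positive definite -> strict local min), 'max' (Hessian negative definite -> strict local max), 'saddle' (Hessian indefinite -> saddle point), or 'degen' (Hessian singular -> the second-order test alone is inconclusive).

Compute the Hessian H = grad^2 f:
  H = [[-11, -6], [-6, -8]]
Verify stationarity: grad f(x*) = H x* + g = (0, 0).
Eigenvalues of H: -15.6847, -3.3153.
Both eigenvalues < 0, so H is negative definite -> x* is a strict local max.

max


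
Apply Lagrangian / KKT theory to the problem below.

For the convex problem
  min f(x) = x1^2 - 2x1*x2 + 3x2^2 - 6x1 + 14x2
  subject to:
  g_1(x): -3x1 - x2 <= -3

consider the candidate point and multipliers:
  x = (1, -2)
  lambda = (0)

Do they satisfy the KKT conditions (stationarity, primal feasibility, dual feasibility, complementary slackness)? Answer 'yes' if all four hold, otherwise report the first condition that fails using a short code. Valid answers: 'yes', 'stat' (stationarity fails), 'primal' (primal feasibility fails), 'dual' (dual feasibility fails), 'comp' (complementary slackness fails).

Gradient of f: grad f(x) = Q x + c = (0, 0)
Constraint values g_i(x) = a_i^T x - b_i:
  g_1((1, -2)) = 2
Stationarity residual: grad f(x) + sum_i lambda_i a_i = (0, 0)
  -> stationarity OK
Primal feasibility (all g_i <= 0): FAILS
Dual feasibility (all lambda_i >= 0): OK
Complementary slackness (lambda_i * g_i(x) = 0 for all i): OK

Verdict: the first failing condition is primal_feasibility -> primal.

primal


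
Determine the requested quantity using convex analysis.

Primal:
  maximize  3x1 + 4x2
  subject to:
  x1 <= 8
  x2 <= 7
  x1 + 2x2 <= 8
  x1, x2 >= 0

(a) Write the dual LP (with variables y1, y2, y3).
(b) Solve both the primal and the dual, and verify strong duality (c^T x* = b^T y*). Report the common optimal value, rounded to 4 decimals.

The standard primal-dual pair for 'max c^T x s.t. A x <= b, x >= 0' is:
  Dual:  min b^T y  s.t.  A^T y >= c,  y >= 0.

So the dual LP is:
  minimize  8y1 + 7y2 + 8y3
  subject to:
    y1 + y3 >= 3
    y2 + 2y3 >= 4
    y1, y2, y3 >= 0

Solving the primal: x* = (8, 0).
  primal value c^T x* = 24.
Solving the dual: y* = (1, 0, 2).
  dual value b^T y* = 24.
Strong duality: c^T x* = b^T y*. Confirmed.

24


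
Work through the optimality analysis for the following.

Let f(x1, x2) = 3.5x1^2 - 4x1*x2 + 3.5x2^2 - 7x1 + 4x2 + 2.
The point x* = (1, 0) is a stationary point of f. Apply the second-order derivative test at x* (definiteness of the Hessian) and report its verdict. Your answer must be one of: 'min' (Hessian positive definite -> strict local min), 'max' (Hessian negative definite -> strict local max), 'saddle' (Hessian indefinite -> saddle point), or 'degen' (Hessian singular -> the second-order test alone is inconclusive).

Compute the Hessian H = grad^2 f:
  H = [[7, -4], [-4, 7]]
Verify stationarity: grad f(x*) = H x* + g = (0, 0).
Eigenvalues of H: 3, 11.
Both eigenvalues > 0, so H is positive definite -> x* is a strict local min.

min


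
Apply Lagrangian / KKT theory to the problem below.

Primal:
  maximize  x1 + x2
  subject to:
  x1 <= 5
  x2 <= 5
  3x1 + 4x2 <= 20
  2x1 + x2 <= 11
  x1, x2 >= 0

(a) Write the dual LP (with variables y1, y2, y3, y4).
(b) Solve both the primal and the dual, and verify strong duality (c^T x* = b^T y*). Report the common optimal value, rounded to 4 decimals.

The standard primal-dual pair for 'max c^T x s.t. A x <= b, x >= 0' is:
  Dual:  min b^T y  s.t.  A^T y >= c,  y >= 0.

So the dual LP is:
  minimize  5y1 + 5y2 + 20y3 + 11y4
  subject to:
    y1 + 3y3 + 2y4 >= 1
    y2 + 4y3 + y4 >= 1
    y1, y2, y3, y4 >= 0

Solving the primal: x* = (4.8, 1.4).
  primal value c^T x* = 6.2.
Solving the dual: y* = (0, 0, 0.2, 0.2).
  dual value b^T y* = 6.2.
Strong duality: c^T x* = b^T y*. Confirmed.

6.2


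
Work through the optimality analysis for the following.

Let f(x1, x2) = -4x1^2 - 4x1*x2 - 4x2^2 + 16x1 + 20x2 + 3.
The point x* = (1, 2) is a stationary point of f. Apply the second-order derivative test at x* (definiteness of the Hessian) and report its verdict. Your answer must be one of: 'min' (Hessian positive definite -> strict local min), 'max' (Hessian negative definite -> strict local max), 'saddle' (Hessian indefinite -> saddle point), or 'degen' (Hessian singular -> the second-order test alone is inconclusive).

Compute the Hessian H = grad^2 f:
  H = [[-8, -4], [-4, -8]]
Verify stationarity: grad f(x*) = H x* + g = (0, 0).
Eigenvalues of H: -12, -4.
Both eigenvalues < 0, so H is negative definite -> x* is a strict local max.

max


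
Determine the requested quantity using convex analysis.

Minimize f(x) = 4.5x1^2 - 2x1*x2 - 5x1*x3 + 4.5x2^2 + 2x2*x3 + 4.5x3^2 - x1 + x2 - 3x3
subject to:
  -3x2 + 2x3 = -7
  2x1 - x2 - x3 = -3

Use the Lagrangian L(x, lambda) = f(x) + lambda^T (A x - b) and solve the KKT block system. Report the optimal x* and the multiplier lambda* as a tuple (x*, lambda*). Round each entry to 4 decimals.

Form the Lagrangian:
  L(x, lambda) = (1/2) x^T Q x + c^T x + lambda^T (A x - b)
Stationarity (grad_x L = 0): Q x + c + A^T lambda = 0.
Primal feasibility: A x = b.

This gives the KKT block system:
  [ Q   A^T ] [ x     ]   [-c ]
  [ A    0  ] [ lambda ] = [ b ]

Solving the linear system:
  x*      = (-1.1565, 1.6748, -0.9878)
  lambda* = (3.8337, 4.9095)
  f(x*)   = 23.6797

x* = (-1.1565, 1.6748, -0.9878), lambda* = (3.8337, 4.9095)


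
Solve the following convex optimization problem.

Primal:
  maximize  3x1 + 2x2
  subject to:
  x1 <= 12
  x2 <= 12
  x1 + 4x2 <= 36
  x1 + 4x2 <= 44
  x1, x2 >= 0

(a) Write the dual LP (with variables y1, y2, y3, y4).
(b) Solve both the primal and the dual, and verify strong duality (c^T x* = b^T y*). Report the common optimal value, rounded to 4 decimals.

The standard primal-dual pair for 'max c^T x s.t. A x <= b, x >= 0' is:
  Dual:  min b^T y  s.t.  A^T y >= c,  y >= 0.

So the dual LP is:
  minimize  12y1 + 12y2 + 36y3 + 44y4
  subject to:
    y1 + y3 + y4 >= 3
    y2 + 4y3 + 4y4 >= 2
    y1, y2, y3, y4 >= 0

Solving the primal: x* = (12, 6).
  primal value c^T x* = 48.
Solving the dual: y* = (2.5, 0, 0.5, 0).
  dual value b^T y* = 48.
Strong duality: c^T x* = b^T y*. Confirmed.

48


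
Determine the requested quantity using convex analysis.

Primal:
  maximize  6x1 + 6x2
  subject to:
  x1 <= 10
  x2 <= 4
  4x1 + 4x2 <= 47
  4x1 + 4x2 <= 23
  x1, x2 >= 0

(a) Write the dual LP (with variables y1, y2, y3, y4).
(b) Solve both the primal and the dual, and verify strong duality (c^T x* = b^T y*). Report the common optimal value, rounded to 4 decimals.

The standard primal-dual pair for 'max c^T x s.t. A x <= b, x >= 0' is:
  Dual:  min b^T y  s.t.  A^T y >= c,  y >= 0.

So the dual LP is:
  minimize  10y1 + 4y2 + 47y3 + 23y4
  subject to:
    y1 + 4y3 + 4y4 >= 6
    y2 + 4y3 + 4y4 >= 6
    y1, y2, y3, y4 >= 0

Solving the primal: x* = (5.75, 0).
  primal value c^T x* = 34.5.
Solving the dual: y* = (0, 0, 0, 1.5).
  dual value b^T y* = 34.5.
Strong duality: c^T x* = b^T y*. Confirmed.

34.5


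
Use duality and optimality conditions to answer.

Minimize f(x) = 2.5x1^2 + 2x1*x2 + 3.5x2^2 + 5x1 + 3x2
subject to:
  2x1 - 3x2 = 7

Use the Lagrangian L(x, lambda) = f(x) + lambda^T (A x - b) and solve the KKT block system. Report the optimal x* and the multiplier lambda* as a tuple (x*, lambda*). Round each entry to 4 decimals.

Form the Lagrangian:
  L(x, lambda) = (1/2) x^T Q x + c^T x + lambda^T (A x - b)
Stationarity (grad_x L = 0): Q x + c + A^T lambda = 0.
Primal feasibility: A x = b.

This gives the KKT block system:
  [ Q   A^T ] [ x     ]   [-c ]
  [ A    0  ] [ lambda ] = [ b ]

Solving the linear system:
  x*      = (0.7938, -1.8041)
  lambda* = (-2.6804)
  f(x*)   = 8.6598

x* = (0.7938, -1.8041), lambda* = (-2.6804)


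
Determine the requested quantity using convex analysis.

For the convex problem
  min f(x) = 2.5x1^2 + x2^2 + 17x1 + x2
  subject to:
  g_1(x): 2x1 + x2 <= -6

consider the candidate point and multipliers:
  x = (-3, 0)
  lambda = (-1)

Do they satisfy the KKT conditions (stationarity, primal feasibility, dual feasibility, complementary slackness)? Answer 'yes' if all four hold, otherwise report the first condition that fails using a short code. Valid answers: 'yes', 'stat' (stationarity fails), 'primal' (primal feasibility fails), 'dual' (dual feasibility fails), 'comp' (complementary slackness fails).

Gradient of f: grad f(x) = Q x + c = (2, 1)
Constraint values g_i(x) = a_i^T x - b_i:
  g_1((-3, 0)) = 0
Stationarity residual: grad f(x) + sum_i lambda_i a_i = (0, 0)
  -> stationarity OK
Primal feasibility (all g_i <= 0): OK
Dual feasibility (all lambda_i >= 0): FAILS
Complementary slackness (lambda_i * g_i(x) = 0 for all i): OK

Verdict: the first failing condition is dual_feasibility -> dual.

dual


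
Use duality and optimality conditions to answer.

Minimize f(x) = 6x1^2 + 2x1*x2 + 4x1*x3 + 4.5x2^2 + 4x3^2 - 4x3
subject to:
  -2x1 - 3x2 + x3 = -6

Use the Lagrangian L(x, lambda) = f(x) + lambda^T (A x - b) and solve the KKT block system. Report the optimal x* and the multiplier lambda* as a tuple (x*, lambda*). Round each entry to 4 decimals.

Form the Lagrangian:
  L(x, lambda) = (1/2) x^T Q x + c^T x + lambda^T (A x - b)
Stationarity (grad_x L = 0): Q x + c + A^T lambda = 0.
Primal feasibility: A x = b.

This gives the KKT block system:
  [ Q   A^T ] [ x     ]   [-c ]
  [ A    0  ] [ lambda ] = [ b ]

Solving the linear system:
  x*      = (0.685, 1.4016, -0.4252)
  lambda* = (4.6614)
  f(x*)   = 14.8346

x* = (0.685, 1.4016, -0.4252), lambda* = (4.6614)


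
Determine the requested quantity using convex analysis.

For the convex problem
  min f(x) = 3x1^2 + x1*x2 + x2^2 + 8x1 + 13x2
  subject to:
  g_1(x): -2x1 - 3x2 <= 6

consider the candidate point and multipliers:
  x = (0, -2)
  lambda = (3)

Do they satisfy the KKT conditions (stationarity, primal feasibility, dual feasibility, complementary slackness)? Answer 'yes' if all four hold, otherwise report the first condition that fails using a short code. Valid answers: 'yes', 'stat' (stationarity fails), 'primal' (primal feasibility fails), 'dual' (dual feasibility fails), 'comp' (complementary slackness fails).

Gradient of f: grad f(x) = Q x + c = (6, 9)
Constraint values g_i(x) = a_i^T x - b_i:
  g_1((0, -2)) = 0
Stationarity residual: grad f(x) + sum_i lambda_i a_i = (0, 0)
  -> stationarity OK
Primal feasibility (all g_i <= 0): OK
Dual feasibility (all lambda_i >= 0): OK
Complementary slackness (lambda_i * g_i(x) = 0 for all i): OK

Verdict: yes, KKT holds.

yes


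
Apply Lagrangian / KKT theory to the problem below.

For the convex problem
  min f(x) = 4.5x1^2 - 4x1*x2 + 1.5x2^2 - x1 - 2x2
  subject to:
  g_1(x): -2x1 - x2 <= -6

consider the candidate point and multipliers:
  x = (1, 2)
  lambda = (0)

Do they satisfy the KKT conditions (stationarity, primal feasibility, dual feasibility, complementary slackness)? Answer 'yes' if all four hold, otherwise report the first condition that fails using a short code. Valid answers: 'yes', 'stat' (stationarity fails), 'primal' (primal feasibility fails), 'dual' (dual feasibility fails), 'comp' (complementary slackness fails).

Gradient of f: grad f(x) = Q x + c = (0, 0)
Constraint values g_i(x) = a_i^T x - b_i:
  g_1((1, 2)) = 2
Stationarity residual: grad f(x) + sum_i lambda_i a_i = (0, 0)
  -> stationarity OK
Primal feasibility (all g_i <= 0): FAILS
Dual feasibility (all lambda_i >= 0): OK
Complementary slackness (lambda_i * g_i(x) = 0 for all i): OK

Verdict: the first failing condition is primal_feasibility -> primal.

primal


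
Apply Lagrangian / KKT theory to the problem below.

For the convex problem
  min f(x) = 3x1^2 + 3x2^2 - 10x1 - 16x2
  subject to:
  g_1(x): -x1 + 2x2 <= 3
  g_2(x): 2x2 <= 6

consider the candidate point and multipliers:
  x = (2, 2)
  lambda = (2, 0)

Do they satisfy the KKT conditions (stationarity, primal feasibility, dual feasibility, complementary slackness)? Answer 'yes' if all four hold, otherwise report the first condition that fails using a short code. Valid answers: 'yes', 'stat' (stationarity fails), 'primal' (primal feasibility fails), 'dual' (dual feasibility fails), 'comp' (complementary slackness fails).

Gradient of f: grad f(x) = Q x + c = (2, -4)
Constraint values g_i(x) = a_i^T x - b_i:
  g_1((2, 2)) = -1
  g_2((2, 2)) = -2
Stationarity residual: grad f(x) + sum_i lambda_i a_i = (0, 0)
  -> stationarity OK
Primal feasibility (all g_i <= 0): OK
Dual feasibility (all lambda_i >= 0): OK
Complementary slackness (lambda_i * g_i(x) = 0 for all i): FAILS

Verdict: the first failing condition is complementary_slackness -> comp.

comp


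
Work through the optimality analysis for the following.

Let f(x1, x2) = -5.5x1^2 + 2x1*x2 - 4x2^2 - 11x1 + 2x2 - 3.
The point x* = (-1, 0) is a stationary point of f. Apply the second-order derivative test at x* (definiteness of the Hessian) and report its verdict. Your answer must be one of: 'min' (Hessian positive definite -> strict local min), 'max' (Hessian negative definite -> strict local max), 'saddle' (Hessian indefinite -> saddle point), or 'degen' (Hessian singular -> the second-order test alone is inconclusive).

Compute the Hessian H = grad^2 f:
  H = [[-11, 2], [2, -8]]
Verify stationarity: grad f(x*) = H x* + g = (0, 0).
Eigenvalues of H: -12, -7.
Both eigenvalues < 0, so H is negative definite -> x* is a strict local max.

max


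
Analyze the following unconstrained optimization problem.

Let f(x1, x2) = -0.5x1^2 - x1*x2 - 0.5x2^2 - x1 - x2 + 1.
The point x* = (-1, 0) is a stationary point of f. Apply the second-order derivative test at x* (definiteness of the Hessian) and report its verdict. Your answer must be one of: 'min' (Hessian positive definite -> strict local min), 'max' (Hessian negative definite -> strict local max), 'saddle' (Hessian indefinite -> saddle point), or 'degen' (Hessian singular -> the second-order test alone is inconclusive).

Compute the Hessian H = grad^2 f:
  H = [[-1, -1], [-1, -1]]
Verify stationarity: grad f(x*) = H x* + g = (0, 0).
Eigenvalues of H: -2, 0.
H has a zero eigenvalue (singular; negative semidefinite but not definite), so H is neither positive definite, negative definite, nor indefinite. The second-order test alone is inconclusive -> degen.
(Indeed, f is constant along the null direction of H through x*, so x* is not a strict local extremum.)

degen


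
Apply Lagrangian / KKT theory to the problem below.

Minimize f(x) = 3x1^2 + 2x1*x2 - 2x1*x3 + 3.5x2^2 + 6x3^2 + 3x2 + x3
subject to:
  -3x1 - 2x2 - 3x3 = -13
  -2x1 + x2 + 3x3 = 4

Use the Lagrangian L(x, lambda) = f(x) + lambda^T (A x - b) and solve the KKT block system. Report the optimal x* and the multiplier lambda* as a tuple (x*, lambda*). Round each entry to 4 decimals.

Form the Lagrangian:
  L(x, lambda) = (1/2) x^T Q x + c^T x + lambda^T (A x - b)
Stationarity (grad_x L = 0): Q x + c + A^T lambda = 0.
Primal feasibility: A x = b.

This gives the KKT block system:
  [ Q   A^T ] [ x     ]   [-c ]
  [ A    0  ] [ lambda ] = [ b ]

Solving the linear system:
  x*      = (1.6267, 0.8664, 2.129)
  lambda* = (4.553, -3.212)
  f(x*)   = 38.3825

x* = (1.6267, 0.8664, 2.129), lambda* = (4.553, -3.212)


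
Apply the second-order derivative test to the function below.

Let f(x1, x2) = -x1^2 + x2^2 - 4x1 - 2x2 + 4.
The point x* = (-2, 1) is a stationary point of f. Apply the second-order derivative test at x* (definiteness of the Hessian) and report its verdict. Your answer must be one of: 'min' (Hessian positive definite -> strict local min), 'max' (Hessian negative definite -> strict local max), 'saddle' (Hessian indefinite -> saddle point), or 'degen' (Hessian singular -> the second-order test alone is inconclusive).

Compute the Hessian H = grad^2 f:
  H = [[-2, 0], [0, 2]]
Verify stationarity: grad f(x*) = H x* + g = (0, 0).
Eigenvalues of H: -2, 2.
Eigenvalues have mixed signs, so H is indefinite -> x* is a saddle point.

saddle


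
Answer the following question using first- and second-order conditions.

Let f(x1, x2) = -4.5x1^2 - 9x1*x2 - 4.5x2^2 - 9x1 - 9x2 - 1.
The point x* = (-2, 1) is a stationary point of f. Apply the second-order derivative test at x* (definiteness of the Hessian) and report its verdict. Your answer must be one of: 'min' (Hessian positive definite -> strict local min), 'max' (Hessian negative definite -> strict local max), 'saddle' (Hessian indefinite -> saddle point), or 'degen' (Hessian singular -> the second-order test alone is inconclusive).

Compute the Hessian H = grad^2 f:
  H = [[-9, -9], [-9, -9]]
Verify stationarity: grad f(x*) = H x* + g = (0, 0).
Eigenvalues of H: -18, 0.
H has a zero eigenvalue (singular; negative semidefinite but not definite), so H is neither positive definite, negative definite, nor indefinite. The second-order test alone is inconclusive -> degen.
(Indeed, f is constant along the null direction of H through x*, so x* is not a strict local extremum.)

degen


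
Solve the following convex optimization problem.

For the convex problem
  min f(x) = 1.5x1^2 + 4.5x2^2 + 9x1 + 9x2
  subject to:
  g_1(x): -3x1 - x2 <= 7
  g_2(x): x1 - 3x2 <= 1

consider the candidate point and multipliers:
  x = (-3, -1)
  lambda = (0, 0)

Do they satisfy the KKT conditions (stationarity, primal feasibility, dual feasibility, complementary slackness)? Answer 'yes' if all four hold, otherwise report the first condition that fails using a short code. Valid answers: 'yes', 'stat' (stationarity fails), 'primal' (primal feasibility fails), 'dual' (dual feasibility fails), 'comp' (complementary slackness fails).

Gradient of f: grad f(x) = Q x + c = (0, 0)
Constraint values g_i(x) = a_i^T x - b_i:
  g_1((-3, -1)) = 3
  g_2((-3, -1)) = -1
Stationarity residual: grad f(x) + sum_i lambda_i a_i = (0, 0)
  -> stationarity OK
Primal feasibility (all g_i <= 0): FAILS
Dual feasibility (all lambda_i >= 0): OK
Complementary slackness (lambda_i * g_i(x) = 0 for all i): OK

Verdict: the first failing condition is primal_feasibility -> primal.

primal
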